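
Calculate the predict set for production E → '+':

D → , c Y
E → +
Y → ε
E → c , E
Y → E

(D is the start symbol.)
{ '+' }

PREDICT(E → '+') = (FIRST(RHS) \ {ε}) ∪ (FOLLOW(E) if ε ∈ FIRST(RHS), i.e. RHS ⇒* ε)
FIRST('+') = { '+' }
ε ∉ FIRST('+'), so FOLLOW(E) is not added.
PREDICT(E → '+') = { '+' }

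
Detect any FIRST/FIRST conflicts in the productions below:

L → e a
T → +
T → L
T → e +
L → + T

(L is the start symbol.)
Yes. T → '+' / T → L on { '+' }; T → L / T → e '+' on { 'e' }

FIRST sets of the non-terminals at (or reachable through a nullable prefix from) the front of some alternative:
  FIRST(L) = { '+', 'e' }

Productions for L:
  L → e a: FIRST = { 'e' }
  L → + T: FIRST = { '+' }
Productions for T:
  T → +: FIRST = { '+' }
  T → L: FIRST = { '+', 'e' }
  T → e +: FIRST = { 'e' }

Conflict for T: T → + and T → L
  Overlap: { '+' }
Conflict for T: T → L and T → e +
  Overlap: { 'e' }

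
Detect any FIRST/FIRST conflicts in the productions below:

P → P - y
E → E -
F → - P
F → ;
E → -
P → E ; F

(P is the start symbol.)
FIRST sets of the non-terminals at (or reachable through a nullable prefix from) the front of some alternative:
  FIRST(P) = { '-' }
  FIRST(E) = { '-' }

Productions for P:
  P → P - y: FIRST = { '-' }
  P → E ; F: FIRST = { '-' }
Productions for E:
  E → E -: FIRST = { '-' }
  E → -: FIRST = { '-' }
Productions for F:
  F → - P: FIRST = { '-' }
  F → ;: FIRST = { ';' }

Conflict for P: P → P - y and P → E ; F
  Overlap: { '-' }
Conflict for E: E → E - and E → -
  Overlap: { '-' }

Answer: Yes. P → P '-' y / P → E ';' F on { '-' }; E → E '-' / E → '-' on { '-' }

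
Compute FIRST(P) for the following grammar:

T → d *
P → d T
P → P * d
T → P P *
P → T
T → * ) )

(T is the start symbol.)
{ '*', 'd' }

FIRST sets of the other non-terminals involved (by the same procedure, iterated to a fixed point):
  FIRST(T) = { '*', 'd' }

From P → d T:
  - d is a terminal: add 'd' and stop
From P → P * d:
  - P is the symbol being defined: contributes nothing new
    P is not nullable, so stop
From P → T:
  - T is a non-terminal: add FIRST(T) \ {ε} = { '*', 'd' }
    T is not nullable, so stop

Collecting: FIRST(P) = { '*', 'd' }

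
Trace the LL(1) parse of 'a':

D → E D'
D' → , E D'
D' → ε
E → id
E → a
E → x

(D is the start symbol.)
LL(1) parsing maintains a stack (initially the start symbol over $) and the input. At each step: if the stack top is a terminal, match it against the current input token; if it is a non-terminal N, replace it with the RHS of M[N, lookahead] (the unique production whose predict set contains the lookahead).

Stack is shown with the top on the left.

Stack   Input  Action
---------------------
D $     a $    output D → E D'
E D' $  a $    output E → a
a D' $  a $    match 'a'
D' $    $      output D' → ε
$       $      accept

The string is accepted.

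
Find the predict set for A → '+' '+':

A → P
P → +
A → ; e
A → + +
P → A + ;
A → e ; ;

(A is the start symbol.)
{ '+' }

PREDICT(A → '+' '+') = (FIRST(RHS) \ {ε}) ∪ (FOLLOW(A) if ε ∈ FIRST(RHS), i.e. RHS ⇒* ε)
FIRST('+' '+') = { '+' }
ε ∉ FIRST('+' '+'), so FOLLOW(A) is not added.
PREDICT(A → '+' '+') = { '+' }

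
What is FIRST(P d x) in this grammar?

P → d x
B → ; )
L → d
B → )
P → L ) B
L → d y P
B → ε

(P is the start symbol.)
FIRST sets of the non-terminals involved (from the grammar, by fixed-point iteration):
  FIRST(P) = { 'd' }

To compute FIRST(P d x), process the symbols left to right:
Symbol P is a non-terminal. Add FIRST(P) \ {ε} = { 'd' }
P is not nullable (ε ∉ FIRST(P)), so stop here.
FIRST(P d x) = { 'd' }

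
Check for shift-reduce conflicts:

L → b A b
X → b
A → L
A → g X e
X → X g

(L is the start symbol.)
Augment with L' → L and build the canonical LR(0) collection (I0 = CLOSURE({[L' → . L]}), then GOTO on every symbol after a dot until no new states appear). It has 11 states:
  I0: { [L → . b A b], [L' → . L] }  — shift
  I1: { [L' → L .] }  — accept
  I2: { [A → . L], [A → . g X e], [L → . b A b], [L → b . A b] }  — shift
  I3: { [L → b A . b] }  — shift
  I4: { [A → L .] }  — reduce
  I5: { [A → g . X e], [X → . X g], [X → . b] }  — shift
  I6: { [A → g X . e], [X → X . g] }  — shift
  I7: { [X → b .] }  — reduce
  I8: { [A → g X e .] }  — reduce
  I9: { [X → X g .] }  — reduce
  I10: { [L → b A b .] }  — reduce

No state contains both a complete item and a shift item.

Answer: No shift-reduce conflicts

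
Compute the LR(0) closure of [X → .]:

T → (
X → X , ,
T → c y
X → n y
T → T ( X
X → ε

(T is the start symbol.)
Start with: [X → .]
The dot is at the end, so nothing is added.

CLOSURE = { [X → .] }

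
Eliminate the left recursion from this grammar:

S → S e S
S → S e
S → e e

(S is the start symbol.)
S is directly left-recursive. The standard transformation for
  A → A α₁ | ... | A α_m | β₁ | ... | β_n
is
  A  → β₁ A' | ... | β_n A'
  A' → α₁ A' | ... | α_m A' | ε

S → e e becomes S → e e S'
S → S e S becomes S' → e S S'
S → S e becomes S' → e S'
Add S' → ε

Resulting grammar:
S → e e S'
S' → e S S'
S' → e S'
S' → ε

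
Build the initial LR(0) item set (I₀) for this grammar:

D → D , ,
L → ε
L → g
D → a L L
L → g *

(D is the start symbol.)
First, augment the grammar with D' → D
I₀ = CLOSURE({ [D' → . D] }):
  [D' → . D] has the dot before D: add [D → . D , ,], [D → . a L L]
No further items can be added.

I₀ = { [D → . D , ,], [D → . a L L], [D' → . D] }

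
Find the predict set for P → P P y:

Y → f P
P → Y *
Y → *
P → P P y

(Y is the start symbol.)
{ '*', 'f' }

PREDICT(P → P P y) = (FIRST(RHS) \ {ε}) ∪ (FOLLOW(P) if ε ∈ FIRST(RHS), i.e. RHS ⇒* ε)
FIRST(P) = { '*', 'f' }
FIRST(P P y) = { '*', 'f' }
ε ∉ FIRST(P P y), so FOLLOW(P) is not added.
PREDICT(P → P P y) = { '*', 'f' }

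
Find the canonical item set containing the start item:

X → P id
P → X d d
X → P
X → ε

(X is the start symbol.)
{ [P → . X d d], [X → . P id], [X → . P], [X → .], [X' → . X] }

First, augment the grammar with X' → X
I₀ = CLOSURE({ [X' → . X] }):
  [X' → . X] has the dot before X: add [X → . P id], [X → . P], [X → .]
  [X → . P id] has the dot before P: add [P → . X d d]
No further items can be added.

I₀ = { [P → . X d d], [X → . P id], [X → . P], [X → .], [X' → . X] }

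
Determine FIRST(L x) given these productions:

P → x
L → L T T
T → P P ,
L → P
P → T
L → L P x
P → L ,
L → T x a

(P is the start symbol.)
FIRST sets of the non-terminals involved (from the grammar, by fixed-point iteration):
  FIRST(L) = { 'x' }

To compute FIRST(L x), process the symbols left to right:
Symbol L is a non-terminal. Add FIRST(L) \ {ε} = { 'x' }
L is not nullable (ε ∉ FIRST(L)), so stop here.
FIRST(L x) = { 'x' }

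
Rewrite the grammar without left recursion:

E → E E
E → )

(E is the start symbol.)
E is directly left-recursive. The standard transformation for
  A → A α₁ | ... | A α_m | β₁ | ... | β_n
is
  A  → β₁ A' | ... | β_n A'
  A' → α₁ A' | ... | α_m A' | ε

E → ) becomes E → ) E'
E → E E becomes E' → E E'
Add E' → ε

Resulting grammar:
E → ) E'
E' → E E'
E' → ε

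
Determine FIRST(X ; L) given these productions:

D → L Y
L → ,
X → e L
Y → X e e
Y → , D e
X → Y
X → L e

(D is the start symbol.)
FIRST sets of the non-terminals involved (from the grammar, by fixed-point iteration):
  FIRST(X) = { ',', 'e' }

To compute FIRST(X ; L), process the symbols left to right:
Symbol X is a non-terminal. Add FIRST(X) \ {ε} = { ',', 'e' }
X is not nullable (ε ∉ FIRST(X)), so stop here.
FIRST(X ; L) = { ',', 'e' }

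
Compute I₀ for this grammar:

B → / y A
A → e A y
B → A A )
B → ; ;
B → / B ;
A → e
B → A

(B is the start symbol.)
First, augment the grammar with B' → B
I₀ = CLOSURE({ [B' → . B] }):
  [B' → . B] has the dot before B: add [B → . / y A], [B → . A A )], [B → . ; ;], [B → . / B ;], [B → . A]
  [B → . A A )] has the dot before A: add [A → . e A y], [A → . e]
No further items can be added.

I₀ = { [A → . e A y], [A → . e], [B → . / B ;], [B → . / y A], [B → . ; ;], [B → . A A )], [B → . A], [B' → . B] }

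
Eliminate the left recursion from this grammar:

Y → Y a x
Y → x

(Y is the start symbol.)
Y → x Y'
Y' → a x Y'
Y' → ε

Y is directly left-recursive. The standard transformation for
  A → A α₁ | ... | A α_m | β₁ | ... | β_n
is
  A  → β₁ A' | ... | β_n A'
  A' → α₁ A' | ... | α_m A' | ε

Y → x becomes Y → x Y'
Y → Y a x becomes Y' → a x Y'
Add Y' → ε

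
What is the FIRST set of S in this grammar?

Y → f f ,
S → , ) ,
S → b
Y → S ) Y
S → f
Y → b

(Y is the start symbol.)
To compute FIRST(S), examine every production with S on the left-hand side, reading each right-hand side left to right until a non-nullable symbol is reached.

From S → , ) ,:
  - ',' is a terminal: add ',' and stop
From S → b:
  - b is a terminal: add 'b' and stop
From S → f:
  - f is a terminal: add 'f' and stop

Collecting: FIRST(S) = { ',', 'b', 'f' }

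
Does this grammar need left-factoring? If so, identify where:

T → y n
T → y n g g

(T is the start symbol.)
Left-factoring is needed when two productions for the same non-terminal
share a common prefix on the right-hand side.

Productions for T:
  T → y n
  T → y n g g

Found common prefix 'y n' in productions for T

Answer: Yes, T has productions with common prefix 'y n'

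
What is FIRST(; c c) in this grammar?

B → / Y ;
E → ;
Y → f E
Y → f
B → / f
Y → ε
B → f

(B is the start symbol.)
To compute FIRST(; c c), process the symbols left to right:
Symbol ; is a terminal. Add ';' and stop.
FIRST(; c c) = { ';' }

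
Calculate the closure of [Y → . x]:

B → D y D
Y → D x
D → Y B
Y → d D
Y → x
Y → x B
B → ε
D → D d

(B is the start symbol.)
Start with: [Y → . x]
The dot precedes the terminal x, so nothing is added.

CLOSURE = { [Y → . x] }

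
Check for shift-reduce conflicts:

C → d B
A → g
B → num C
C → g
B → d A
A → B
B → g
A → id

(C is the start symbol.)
No shift-reduce conflicts

Augment with C' → C and build the canonical LR(0) collection (I0 = CLOSURE({[C' → . C]}), then GOTO on every symbol after a dot until no new states appear). It has 13 states:
  I0: { [C → . d B], [C → . g], [C' → . C] }  — shift
  I1: { [C' → C .] }  — accept
  I2: { [B → . d A], [B → . g], [B → . num C], [C → d . B] }  — shift
  I3: { [C → g .] }  — reduce
  I4: { [C → d B .] }  — reduce
  I5: { [A → . B], [A → . g], [A → . id], [B → . d A], [B → . g], [B → . num C], [B → d . A] }  — shift
  I6: { [B → g .] }  — reduce
  I7: { [B → num . C], [C → . d B], [C → . g] }  — shift
  I8: { [B → num C .] }  — reduce
  I9: { [B → d A .] }  — reduce
  I10: { [A → B .] }  — reduce
  I11: { [A → g .], [B → g .] }  — 2 reduces
  I12: { [A → id .] }  — reduce

No state contains both a complete item and a shift item.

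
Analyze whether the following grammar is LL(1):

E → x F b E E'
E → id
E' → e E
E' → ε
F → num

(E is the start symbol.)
A grammar is LL(1) if for each non-terminal N with multiple productions, the predict sets of those productions are pairwise disjoint, where PREDICT(N → α) = (FIRST(α) \ {ε}) ∪ (FOLLOW(N) if α ⇒* ε).

Relevant sets:
  FOLLOW(E') = { $, 'e' }

For E:
  PREDICT(E → x F b E E') = { 'x' }
  PREDICT(E → id) = { 'id' }
For E':
  PREDICT(E' → e E) = { 'e' }
  PREDICT(E' → ε) = { $, 'e' }
F has a single production, so nothing to check there.

Conflict found: Predict set conflict for E': { 'e' }
The grammar is NOT LL(1).

Answer: No. Predict set conflict for E': { 'e' }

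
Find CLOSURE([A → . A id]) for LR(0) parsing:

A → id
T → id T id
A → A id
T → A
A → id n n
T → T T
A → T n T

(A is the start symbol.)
To compute CLOSURE, for each item [A → α.Bβ] where B is a non-terminal, add [B → .γ] for all productions B → γ; repeat for the newly added items until nothing changes.

Start with: [A → . A id]
  [A → . A id] has the dot before A: add [A → . id], [A → . id n n], [A → . T n T]
  [A → . T n T] has the dot before T: add [T → . id T id], [T → . A], [T → . T T]
No further items can be added.

CLOSURE = { [A → . A id], [A → . T n T], [A → . id n n], [A → . id], [T → . A], [T → . T T], [T → . id T id] }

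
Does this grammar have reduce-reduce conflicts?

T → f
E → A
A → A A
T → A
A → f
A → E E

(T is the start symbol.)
Yes — I1: [E → A .] vs [T → A .]; I4: [A → f .] vs [T → f .]; I8: [A → A A .] vs [E → A .]

A reduce-reduce conflict occurs when an LR(0) state has two complete items [A → α .] and [B → β .] — both call for a reduction, and with no lookahead the parser cannot choose between them.

Augment with T' → T and build the canonical LR(0) collection (I0 = CLOSURE({[T' → . T]}), then GOTO on every symbol after a dot until no new states appear). It has 9 states:
  I0: { [A → . A A], [A → . E E], [A → . f], [E → . A], [T → . A], [T → . f], [T' → . T] }  — shift
  I1: { [A → . A A], [A → . E E], [A → . f], [A → A . A], [E → . A], [E → A .], [T → A .] }  — shift, 2 reduces
  I2: { [A → . A A], [A → . E E], [A → . f], [A → E . E], [E → . A] }  — shift
  I3: { [T' → T .] }  — accept
  I4: { [A → f .], [T → f .] }  — 2 reduces
  I5: { [A → . A A], [A → . E E], [A → . f], [A → A . A], [E → . A], [E → A .] }  — shift, reduce
  I6: { [A → . A A], [A → . E E], [A → . f], [A → E . E], [A → E E .], [E → . A] }  — shift, reduce
  I7: { [A → f .] }  — reduce
  I8: { [A → . A A], [A → . E E], [A → . f], [A → A . A], [A → A A .], [E → . A], [E → A .] }  — shift, 2 reduces

I1 contains complete items [E → A .], [T → A .] — reduce-reduce conflict.
I4 contains complete items [A → f .], [T → f .] — reduce-reduce conflict.
I8 contains complete items [A → A A .], [E → A .] — reduce-reduce conflict.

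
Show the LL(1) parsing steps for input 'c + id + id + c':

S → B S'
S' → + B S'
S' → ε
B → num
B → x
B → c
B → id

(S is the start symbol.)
Stack is shown with the top on the left.

Stack     Input              Action
-----------------------------------
S $       c + id + id + c $  output S → B S'
B S' $    c + id + id + c $  output B → c
c S' $    c + id + id + c $  match 'c'
S' $      + id + id + c $    output S' → + B S'
+ B S' $  + id + id + c $    match '+'
B S' $    id + id + c $      output B → id
id S' $   id + id + c $      match 'id'
S' $      + id + c $         output S' → + B S'
+ B S' $  + id + c $         match '+'
B S' $    id + c $           output B → id
id S' $   id + c $           match 'id'
S' $      + c $              output S' → + B S'
+ B S' $  + c $              match '+'
B S' $    c $                output B → c
c S' $    c $                match 'c'
S' $      $                  output S' → ε
$         $                  accept

The string is accepted.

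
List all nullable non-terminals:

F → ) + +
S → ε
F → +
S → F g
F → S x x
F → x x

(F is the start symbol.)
A non-terminal is nullable if it can derive ε (the empty string): either it has an ε-production, or it has a production whose right-hand side consists entirely of nullable non-terminals.

ε-productions: S → ε
So S is immediately nullable.
No further non-terminal can be added: every production for the remaining non-terminals contains a terminal or a non-nullable non-terminal.
Nullable = { 'S' }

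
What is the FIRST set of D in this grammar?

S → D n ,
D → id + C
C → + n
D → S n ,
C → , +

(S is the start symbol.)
To compute FIRST(D), examine every production with D on the left-hand side, reading each right-hand side left to right until a non-nullable symbol is reached.

FIRST sets of the other non-terminals involved (by the same procedure, iterated to a fixed point):
  FIRST(S) = { 'id' }

From D → id + C:
  - id is a terminal: add 'id' and stop
From D → S n ,:
  - S is a non-terminal: add FIRST(S) \ {ε} = { 'id' }
    S is not nullable, so stop

Collecting: FIRST(D) = { 'id' }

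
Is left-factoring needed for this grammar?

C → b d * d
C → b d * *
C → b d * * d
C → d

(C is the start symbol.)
Left-factoring is needed when two productions for the same non-terminal
share a common prefix on the right-hand side.

Productions for C:
  C → b d * d
  C → b d * *
  C → b d * * d
  C → d

Found common prefix 'b d *' in productions for C

Answer: Yes, C has productions with common prefix 'b d *'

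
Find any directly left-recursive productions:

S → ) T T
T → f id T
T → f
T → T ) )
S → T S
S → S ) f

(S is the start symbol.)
S → ) T T: starts with ')'
T → f id T: starts with f
T → f: starts with f
T → T ) ): LEFT RECURSIVE (starts with T)
S → T S: starts with T
S → S ) f: LEFT RECURSIVE (starts with S)

The grammar has direct left recursion on: T, S.

Answer: Yes, T, S are left-recursive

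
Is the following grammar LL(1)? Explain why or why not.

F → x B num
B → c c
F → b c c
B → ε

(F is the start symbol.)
A grammar is LL(1) if for each non-terminal N with multiple productions, the predict sets of those productions are pairwise disjoint, where PREDICT(N → α) = (FIRST(α) \ {ε}) ∪ (FOLLOW(N) if α ⇒* ε).

Relevant sets:
  FOLLOW(B) = { 'num' }

For F:
  PREDICT(F → x B num) = { 'x' }
  PREDICT(F → b c c) = { 'b' }
For B:
  PREDICT(B → c c) = { 'c' }
  PREDICT(B → ε) = { 'num' }

All predict sets are disjoint. The grammar IS LL(1).

Answer: Yes, the grammar is LL(1).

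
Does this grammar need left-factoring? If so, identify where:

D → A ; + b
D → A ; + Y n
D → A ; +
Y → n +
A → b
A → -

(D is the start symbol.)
Left-factoring is needed when two productions for the same non-terminal
share a common prefix on the right-hand side.

Productions for D:
  D → A ; + b
  D → A ; + Y n
  D → A ; +
Productions for A:
  A → b
  A → -

Found common prefix 'A ; +' in productions for D

Answer: Yes, D has productions with common prefix 'A ; +'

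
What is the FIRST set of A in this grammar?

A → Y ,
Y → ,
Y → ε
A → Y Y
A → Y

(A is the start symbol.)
To compute FIRST(A), examine every production with A on the left-hand side, reading each right-hand side left to right until a non-nullable symbol is reached.

FIRST sets of the other non-terminals involved (by the same procedure, iterated to a fixed point):
  FIRST(Y) = { ',', ε }

From A → Y ,:
  - Y is a non-terminal: add FIRST(Y) \ {ε} = { ',' }
    Y is nullable, so continue to the next symbol
  - ',' is a terminal: add ',' and stop
From A → Y Y:
  - Y is a non-terminal: add FIRST(Y) \ {ε} = { ',' }
    Y is nullable, so continue to the next symbol
  - Y is a non-terminal: add FIRST(Y) \ {ε} = { ',' }
    Y is nullable and nothing follows, so the whole right-hand side can vanish: ε ∈ FIRST(A)
From A → Y:
  - Y is a non-terminal: add FIRST(Y) \ {ε} = { ',' }
    Y is nullable and nothing follows, so the whole right-hand side can vanish: ε ∈ FIRST(A)

Collecting: FIRST(A) = { ',', ε }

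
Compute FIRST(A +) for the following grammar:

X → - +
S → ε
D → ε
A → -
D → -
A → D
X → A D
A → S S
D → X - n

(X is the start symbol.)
{ '+', '-' }

FIRST sets of the non-terminals involved (from the grammar, by fixed-point iteration):
  FIRST(A) = { '-', ε }

To compute FIRST(A +), process the symbols left to right:
Symbol A is a non-terminal. Add FIRST(A) \ {ε} = { '-' }
A is nullable (ε ∈ FIRST(A)), continue to the next symbol.
Symbol + is a terminal. Add '+' and stop.
FIRST(A +) = { '+', '-' }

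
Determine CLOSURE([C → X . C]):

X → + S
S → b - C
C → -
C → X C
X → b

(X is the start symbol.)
{ [C → . -], [C → . X C], [C → X . C], [X → . + S], [X → . b] }

To compute CLOSURE, for each item [A → α.Bβ] where B is a non-terminal, add [B → .γ] for all productions B → γ; repeat for the newly added items until nothing changes.

Start with: [C → X . C]
  [C → X . C] has the dot before C: add [C → . -], [C → . X C]
  [C → . X C] has the dot before X: add [X → . + S], [X → . b]
No further items can be added.

CLOSURE = { [C → . -], [C → . X C], [C → X . C], [X → . + S], [X → . b] }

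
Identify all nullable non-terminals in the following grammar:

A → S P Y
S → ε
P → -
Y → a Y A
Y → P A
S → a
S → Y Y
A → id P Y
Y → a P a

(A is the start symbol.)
A non-terminal is nullable if it can derive ε (the empty string): either it has an ε-production, or it has a production whose right-hand side consists entirely of nullable non-terminals.

ε-productions: S → ε
So S is immediately nullable.
No further non-terminal can be added: every production for the remaining non-terminals contains a terminal or a non-nullable non-terminal.
Nullable = { 'S' }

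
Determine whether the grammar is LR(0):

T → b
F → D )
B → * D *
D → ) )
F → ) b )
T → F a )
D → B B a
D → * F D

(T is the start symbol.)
Yes, the grammar is LR(0)

A grammar is LR(0) if no state in the canonical LR(0) collection has:
  - both a shift item (dot before a terminal) and a complete item (shift-reduce conflict), or
  - two or more complete items (reduce-reduce conflict; the accept item [T' → T .] counts as a complete item here).

Augment with T' → T and build the canonical LR(0) collection (I0 = CLOSURE({[T' → . T]}), then GOTO on every symbol after a dot until no new states appear). It has 23 states:
  I0: { [B → . * D *], [D → . ) )], [D → . * F D], [D → . B B a], [F → . ) b )], [F → . D )], [T → . F a )], [T → . b], [T' → . T] }  — shift
  I1: { [D → ) . )], [F → ) . b )] }  — shift
  I2: { [B → * . D *], [B → . * D *], [D → * . F D], [D → . ) )], [D → . * F D], [D → . B B a], [F → . ) b )], [F → . D )] }  — shift
  I3: { [B → . * D *], [D → B . B a] }  — shift
  I4: { [F → D . )] }  — shift
  I5: { [T → F . a )] }  — shift
  I6: { [T' → T .] }  — accept
  I7: { [T → b .] }  — reduce
  I8: { [T → F a . )] }  — shift
  I9: { [T → F a ) .] }  — reduce
  I10: { [F → D ) .] }  — reduce
  I11: { [B → * . D *], [B → . * D *], [D → . ) )], [D → . * F D], [D → . B B a] }  — shift
  I12: { [D → B B . a] }  — shift
  I13: { [D → B B a .] }  — reduce
  I14: { [D → ) . )] }  — shift
  I15: { [B → * D . *] }  — shift
  I16: { [B → * D * .] }  — reduce
  I17: { [D → ) ) .] }  — reduce
  I18: { [B → * D . *], [F → D . )] }  — shift
  I19: { [B → . * D *], [D → * F . D], [D → . ) )], [D → . * F D], [D → . B B a] }  — shift
  I20: { [D → * F D .] }  — reduce
  I21: { [F → ) b . )] }  — shift
  I22: { [F → ) b ) .] }  — reduce

Every state is either a pure shift/goto state or contains exactly one complete item and nothing to shift — no conflicts. The grammar is LR(0).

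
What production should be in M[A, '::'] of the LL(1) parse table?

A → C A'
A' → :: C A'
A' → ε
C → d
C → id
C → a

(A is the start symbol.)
Empty (error entry)

To find M[A, '::'], we find productions for A where '::' is in the predict set (PREDICT(N → α) = (FIRST(α) \ {ε}) ∪ (FOLLOW(N) if α ⇒* ε)).

Relevant sets:
  FIRST(C) = { 'a', 'd', 'id' }

A → C A': PREDICT = { 'a', 'd', 'id' }

M[A, '::'] is empty (no production applies)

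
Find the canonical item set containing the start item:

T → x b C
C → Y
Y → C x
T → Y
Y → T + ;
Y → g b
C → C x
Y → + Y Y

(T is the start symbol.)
{ [C → . C x], [C → . Y], [T → . Y], [T → . x b C], [T' → . T], [Y → . + Y Y], [Y → . C x], [Y → . T + ;], [Y → . g b] }

First, augment the grammar with T' → T
I₀ = CLOSURE({ [T' → . T] }):
  [T' → . T] has the dot before T: add [T → . x b C], [T → . Y]
  [T → . Y] has the dot before Y: add [Y → . C x], [Y → . T + ;], [Y → . g b], [Y → . + Y Y]
  [Y → . C x] has the dot before C: add [C → . Y], [C → . C x]
No further items can be added.

I₀ = { [C → . C x], [C → . Y], [T → . Y], [T → . x b C], [T' → . T], [Y → . + Y Y], [Y → . C x], [Y → . T + ;], [Y → . g b] }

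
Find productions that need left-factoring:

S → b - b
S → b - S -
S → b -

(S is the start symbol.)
Yes, S has productions with common prefix 'b -'

Left-factoring is needed when two productions for the same non-terminal
share a common prefix on the right-hand side.

Productions for S:
  S → b - b
  S → b - S -
  S → b -

Found common prefix 'b -' in productions for S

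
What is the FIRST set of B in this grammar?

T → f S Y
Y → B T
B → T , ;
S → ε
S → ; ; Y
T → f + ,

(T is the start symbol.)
{ 'f' }

To compute FIRST(B), examine every production with B on the left-hand side, reading each right-hand side left to right until a non-nullable symbol is reached.

FIRST sets of the other non-terminals involved (by the same procedure, iterated to a fixed point):
  FIRST(T) = { 'f' }

From B → T , ;:
  - T is a non-terminal: add FIRST(T) \ {ε} = { 'f' }
    T is not nullable, so stop

Collecting: FIRST(B) = { 'f' }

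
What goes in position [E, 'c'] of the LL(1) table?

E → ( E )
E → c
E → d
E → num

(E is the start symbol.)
To find M[E, 'c'], we find productions for E where 'c' is in the predict set (PREDICT(N → α) = (FIRST(α) \ {ε}) ∪ (FOLLOW(N) if α ⇒* ε)).

E → ( E ): PREDICT = { '(' }
E → c: PREDICT = { 'c' }
  'c' is in predict set, so this production goes in M[E, 'c']
E → d: PREDICT = { 'd' }
E → num: PREDICT = { 'num' }

M[E, 'c'] = E → c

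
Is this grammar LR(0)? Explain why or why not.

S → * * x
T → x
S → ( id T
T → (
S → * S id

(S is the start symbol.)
Yes, the grammar is LR(0)

A grammar is LR(0) if no state in the canonical LR(0) collection has:
  - both a shift item (dot before a terminal) and a complete item (shift-reduce conflict), or
  - two or more complete items (reduce-reduce conflict; the accept item [S' → S .] counts as a complete item here).

Augment with S' → S and build the canonical LR(0) collection (I0 = CLOSURE({[S' → . S]}), then GOTO on every symbol after a dot until no new states appear). It has 12 states:
  I0: { [S → . ( id T], [S → . * * x], [S → . * S id], [S' → . S] }  — shift
  I1: { [S → ( . id T] }  — shift
  I2: { [S → * . * x], [S → * . S id], [S → . ( id T], [S → . * * x], [S → . * S id] }  — shift
  I3: { [S' → S .] }  — accept
  I4: { [S → * * . x], [S → * . * x], [S → * . S id], [S → . ( id T], [S → . * * x], [S → . * S id] }  — shift
  I5: { [S → * S . id] }  — shift
  I6: { [S → * S id .] }  — reduce
  I7: { [S → * * x .] }  — reduce
  I8: { [S → ( id . T], [T → . (], [T → . x] }  — shift
  I9: { [T → ( .] }  — reduce
  I10: { [S → ( id T .] }  — reduce
  I11: { [T → x .] }  — reduce

Every state is either a pure shift/goto state or contains exactly one complete item and nothing to shift — no conflicts. The grammar is LR(0).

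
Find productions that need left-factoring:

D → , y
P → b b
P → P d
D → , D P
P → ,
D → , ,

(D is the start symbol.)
Left-factoring is needed when two productions for the same non-terminal
share a common prefix on the right-hand side.

Productions for D:
  D → , y
  D → , D P
  D → , ,
Productions for P:
  P → b b
  P → P d
  P → ,

Found common prefix ',' in productions for D

Answer: Yes, D has productions with common prefix ','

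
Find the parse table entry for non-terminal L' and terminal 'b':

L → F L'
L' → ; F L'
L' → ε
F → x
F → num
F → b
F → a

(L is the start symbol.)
To find M[L', 'b'], we find productions for L' where 'b' is in the predict set (PREDICT(N → α) = (FIRST(α) \ {ε}) ∪ (FOLLOW(N) if α ⇒* ε)).

Relevant sets:
  FOLLOW(L') = { $ }

L' → ; F L': PREDICT = { ';' }
L' → ε: PREDICT = { $ }

M[L', 'b'] is empty (no production applies)

Answer: Empty (error entry)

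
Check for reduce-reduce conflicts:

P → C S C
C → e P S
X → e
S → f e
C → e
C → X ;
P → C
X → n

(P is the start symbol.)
A reduce-reduce conflict occurs when an LR(0) state has two complete items [A → α .] and [B → β .] — both call for a reduction, and with no lookahead the parser cannot choose between them.

Augment with P' → P and build the canonical LR(0) collection (I0 = CLOSURE({[P' → . P]}), then GOTO on every symbol after a dot until no new states appear). It has 13 states:
  I0: { [C → . X ;], [C → . e P S], [C → . e], [P → . C S C], [P → . C], [P' → . P], [X → . e], [X → . n] }  — shift
  I1: { [P → C . S C], [P → C .], [S → . f e] }  — shift, reduce
  I2: { [P' → P .] }  — accept
  I3: { [C → X . ;] }  — shift
  I4: { [C → . X ;], [C → . e P S], [C → . e], [C → e . P S], [C → e .], [P → . C S C], [P → . C], [X → . e], [X → . n], [X → e .] }  — shift, 2 reduces
  I5: { [X → n .] }  — reduce
  I6: { [C → e P . S], [S → . f e] }  — shift
  I7: { [C → e P S .] }  — reduce
  I8: { [S → f . e] }  — shift
  I9: { [S → f e .] }  — reduce
  I10: { [C → X ; .] }  — reduce
  I11: { [C → . X ;], [C → . e P S], [C → . e], [P → C S . C], [X → . e], [X → . n] }  — shift
  I12: { [P → C S C .] }  — reduce

I4 contains complete items [C → e .], [X → e .] — reduce-reduce conflict.

Answer: Yes — I4: [C → e .] vs [X → e .]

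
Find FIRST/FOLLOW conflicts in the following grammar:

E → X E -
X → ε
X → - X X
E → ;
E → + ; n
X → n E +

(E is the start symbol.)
Yes. X → '-' X X with FOLLOW(X) on { '-' }; X → n E '+' with FOLLOW(X) on { 'n' }

A FIRST/FOLLOW conflict occurs when a non-terminal N has a nullable alternative N → β (β ⇒* ε) and another alternative N → α with FIRST(α) ∩ FOLLOW(N) ≠ ∅: on such a lookahead the parser cannot decide between expanding α and letting N vanish via β.

Nullable non-terminals: X.

X: nullable alternative(s) X → ε; FOLLOW(X) = { '+', '-', ';', 'n' }
  X → ε: FIRST \ {ε} = { } — this is the only nullable alternative, skip
  X → - X X: FIRST \ {ε} = { '-' } — overlaps FOLLOW(X) on { '-' }: CONFLICT
  X → n E +: FIRST \ {ε} = { 'n' } — overlaps FOLLOW(X) on { 'n' }: CONFLICT

E has no nullable alternative, so no FIRST/FOLLOW check is needed there.

So the grammar has 2 FIRST/FOLLOW conflicts (marked CONFLICT above).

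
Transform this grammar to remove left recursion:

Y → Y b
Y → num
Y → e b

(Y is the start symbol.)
Y is directly left-recursive. The standard transformation for
  A → A α₁ | ... | A α_m | β₁ | ... | β_n
is
  A  → β₁ A' | ... | β_n A'
  A' → α₁ A' | ... | α_m A' | ε

Y → num becomes Y → num Y'
Y → e b becomes Y → e b Y'
Y → Y b becomes Y' → b Y'
Add Y' → ε

Resulting grammar:
Y → num Y'
Y → e b Y'
Y' → b Y'
Y' → ε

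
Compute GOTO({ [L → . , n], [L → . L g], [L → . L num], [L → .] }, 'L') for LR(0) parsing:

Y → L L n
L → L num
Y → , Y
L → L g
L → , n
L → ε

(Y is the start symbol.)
{ [L → L . g], [L → L . num] }

GOTO(I, 'L') = CLOSURE({ [A → αX.β] : [A → α.Xβ] ∈ I, X = 'L' })

Items with dot before 'L', with the dot advanced:
  [L → . L g] → [L → L . g]
  [L → . L num] → [L → L . num]
Closure adds nothing (no advanced item has the dot before a non-terminal).

GOTO = { [L → L . g], [L → L . num] }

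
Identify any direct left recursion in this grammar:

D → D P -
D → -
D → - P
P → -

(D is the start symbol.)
Direct left recursion occurs when N → N α for some non-terminal N (the right-hand side begins with the left-hand side itself).

D → D P -: LEFT RECURSIVE (starts with D)
D → -: starts with '-'
D → - P: starts with '-'
P → -: starts with '-'

The grammar has direct left recursion on: D.

Answer: Yes, D is left-recursive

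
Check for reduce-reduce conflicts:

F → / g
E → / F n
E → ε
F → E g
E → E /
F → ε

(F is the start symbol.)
Yes — I0: [E → .] vs [F → .]; I1: [E → .] vs [F → .]

Augment with F' → F and build the canonical LR(0) collection (I0 = CLOSURE({[F' → . F]}), then GOTO on every symbol after a dot until no new states appear). It has 9 states:
  I0: { [E → . / F n], [E → . E /], [E → .], [F → . / g], [F → . E g], [F → .], [F' → . F] }  — shift, 2 reduces
  I1: { [E → . / F n], [E → . E /], [E → .], [E → / . F n], [F → . / g], [F → . E g], [F → .], [F → / . g] }  — shift, 2 reduces
  I2: { [E → E . /], [F → E . g] }  — shift
  I3: { [F' → F .] }  — accept
  I4: { [E → E / .] }  — reduce
  I5: { [F → E g .] }  — reduce
  I6: { [E → / F . n] }  — shift
  I7: { [F → / g .] }  — reduce
  I8: { [E → / F n .] }  — reduce

I0 contains complete items [E → .], [F → .] — reduce-reduce conflict.
I1 contains complete items [E → .], [F → .] — reduce-reduce conflict.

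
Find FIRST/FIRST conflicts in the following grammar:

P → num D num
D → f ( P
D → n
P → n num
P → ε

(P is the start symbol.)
No FIRST/FIRST conflicts.

A FIRST/FIRST conflict occurs when two productions N → α and N → β for the same non-terminal have FIRST(α) ∩ FIRST(β) ≠ ∅ (with ε ∈ FIRST of a nullable right-hand side, so two nullable alternatives also conflict).

Productions for P:
  P → num D num: FIRST = { 'num' }
  P → n num: FIRST = { 'n' }
  P → ε: FIRST = { ε }
Productions for D:
  D → f ( P: FIRST = { 'f' }
  D → n: FIRST = { 'n' }

All alternatives of each non-terminal have pairwise disjoint FIRST sets.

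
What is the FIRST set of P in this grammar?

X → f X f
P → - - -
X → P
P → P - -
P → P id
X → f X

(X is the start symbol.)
From P → - - -:
  - '-' is a terminal: add '-' and stop
From P → P - -:
  - P is the symbol being defined: contributes nothing new
    P is not nullable, so stop
From P → P id:
  - P is the symbol being defined: contributes nothing new
    P is not nullable, so stop

Collecting: FIRST(P) = { '-' }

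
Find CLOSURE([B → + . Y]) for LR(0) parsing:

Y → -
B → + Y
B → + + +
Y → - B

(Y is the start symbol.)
{ [B → + . Y], [Y → . - B], [Y → . -] }

To compute CLOSURE, for each item [A → α.Bβ] where B is a non-terminal, add [B → .γ] for all productions B → γ; repeat for the newly added items until nothing changes.

Start with: [B → + . Y]
  [B → + . Y] has the dot before Y: add [Y → . -], [Y → . - B]
No further items can be added.

CLOSURE = { [B → + . Y], [Y → . - B], [Y → . -] }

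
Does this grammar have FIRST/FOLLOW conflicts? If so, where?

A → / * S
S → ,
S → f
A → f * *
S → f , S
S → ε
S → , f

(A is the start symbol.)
Nullable non-terminals: S.

S: nullable alternative(s) S → ε; FOLLOW(S) = { $ }
  S → ,: FIRST \ {ε} = { ',' } — disjoint from FOLLOW(S)
  S → f: FIRST \ {ε} = { 'f' } — disjoint from FOLLOW(S)
  S → f , S: FIRST \ {ε} = { 'f' } — disjoint from FOLLOW(S)
  S → ε: FIRST \ {ε} = { } — this is the only nullable alternative, skip
  S → , f: FIRST \ {ε} = { ',' } — disjoint from FOLLOW(S)

A has no nullable alternative, so no FIRST/FOLLOW check is needed there.

No FIRST/FOLLOW conflicts found.

Answer: No FIRST/FOLLOW conflicts.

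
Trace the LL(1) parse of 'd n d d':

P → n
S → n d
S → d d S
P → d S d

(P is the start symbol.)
Stack is shown with the top on the left.

Stack    Input      Action
--------------------------
P $      d n d d $  output P → d S d
d S d $  d n d d $  match 'd'
S d $    n d d $    output S → n d
n d d $  n d d $    match 'n'
d d $    d d $      match 'd'
d $      d $        match 'd'
$        $          accept

The string is accepted.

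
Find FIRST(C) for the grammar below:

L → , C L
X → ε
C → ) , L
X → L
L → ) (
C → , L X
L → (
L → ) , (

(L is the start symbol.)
{ ')', ',' }

To compute FIRST(C), examine every production with C on the left-hand side, reading each right-hand side left to right until a non-nullable symbol is reached.

From C → ) , L:
  - ')' is a terminal: add ')' and stop
From C → , L X:
  - ',' is a terminal: add ',' and stop

Collecting: FIRST(C) = { ')', ',' }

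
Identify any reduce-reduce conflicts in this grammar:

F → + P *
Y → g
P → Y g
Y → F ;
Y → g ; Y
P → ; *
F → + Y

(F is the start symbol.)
No reduce-reduce conflicts

A reduce-reduce conflict occurs when an LR(0) state has two complete items [A → α .] and [B → β .] — both call for a reduction, and with no lookahead the parser cannot choose between them.

Augment with F' → F and build the canonical LR(0) collection (I0 = CLOSURE({[F' → . F]}), then GOTO on every symbol after a dot until no new states appear). It has 14 states:
  I0: { [F → . + P *], [F → . + Y], [F' → . F] }  — shift
  I1: { [F → + . P *], [F → + . Y], [F → . + P *], [F → . + Y], [P → . ; *], [P → . Y g], [Y → . F ;], [Y → . g ; Y], [Y → . g] }  — shift
  I2: { [F' → F .] }  — accept
  I3: { [P → ; . *] }  — shift
  I4: { [Y → F . ;] }  — shift
  I5: { [F → + P . *] }  — shift
  I6: { [F → + Y .], [P → Y . g] }  — shift, reduce
  I7: { [Y → g . ; Y], [Y → g .] }  — shift, reduce
  I8: { [F → . + P *], [F → . + Y], [Y → . F ;], [Y → . g ; Y], [Y → . g], [Y → g ; . Y] }  — shift
  I9: { [Y → g ; Y .] }  — reduce
  I10: { [P → Y g .] }  — reduce
  I11: { [F → + P * .] }  — reduce
  I12: { [Y → F ; .] }  — reduce
  I13: { [P → ; * .] }  — reduce

No state contains more than one complete item.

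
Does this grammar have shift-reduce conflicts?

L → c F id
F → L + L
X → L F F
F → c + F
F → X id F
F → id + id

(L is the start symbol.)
No shift-reduce conflicts

Augment with L' → L and build the canonical LR(0) collection (I0 = CLOSURE({[L' → . L]}), then GOTO on every symbol after a dot until no new states appear). It has 19 states:
  I0: { [L → . c F id], [L' → . L] }  — shift
  I1: { [L' → L .] }  — accept
  I2: { [F → . L + L], [F → . X id F], [F → . c + F], [F → . id + id], [L → . c F id], [L → c . F id], [X → . L F F] }  — shift
  I3: { [L → c F . id] }  — shift
  I4: { [F → . L + L], [F → . X id F], [F → . c + F], [F → . id + id], [F → L . + L], [L → . c F id], [X → . L F F], [X → L . F F] }  — shift
  I5: { [F → X . id F] }  — shift
  I6: { [F → . L + L], [F → . X id F], [F → . c + F], [F → . id + id], [F → c . + F], [L → . c F id], [L → c . F id], [X → . L F F] }  — shift
  I7: { [F → id . + id] }  — shift
  I8: { [F → id + . id] }  — shift
  I9: { [F → id + id .] }  — reduce
  I10: { [F → . L + L], [F → . X id F], [F → . c + F], [F → . id + id], [F → c + . F], [L → . c F id], [X → . L F F] }  — shift
  I11: { [F → c + F .] }  — reduce
  I12: { [F → . L + L], [F → . X id F], [F → . c + F], [F → . id + id], [F → X id . F], [L → . c F id], [X → . L F F] }  — shift
  I13: { [F → X id F .] }  — reduce
  I14: { [F → L + . L], [L → . c F id] }  — shift
  I15: { [F → . L + L], [F → . X id F], [F → . c + F], [F → . id + id], [L → . c F id], [X → . L F F], [X → L F . F] }  — shift
  I16: { [X → L F F .] }  — reduce
  I17: { [F → L + L .] }  — reduce
  I18: { [L → c F id .] }  — reduce

No state contains both a complete item and a shift item.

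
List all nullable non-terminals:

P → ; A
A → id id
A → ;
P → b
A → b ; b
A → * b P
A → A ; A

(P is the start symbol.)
A non-terminal is nullable if it can derive ε (the empty string): either it has an ε-production, or it has a production whose right-hand side consists entirely of nullable non-terminals.

There are no ε-productions, so no non-terminal can derive ε.
No non-terminals are nullable.

Answer: None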